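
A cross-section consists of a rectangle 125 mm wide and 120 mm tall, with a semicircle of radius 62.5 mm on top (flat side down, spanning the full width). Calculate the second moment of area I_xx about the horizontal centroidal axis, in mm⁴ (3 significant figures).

I_xx ≈ 5.23 × 10⁷ mm⁴

Decompose the section into non-overlapping parts with the origin at the bottom-left of its bounding rectangle.
Rectangular body: 125 × 120, A = 15 000 mm², y = 60 mm, Ī = 18 000 000 mm⁴.
Semicircular cap: semicircle r = 62.5, A = 6135.9 mm², y = 146.53 mm, Ī = 1 674 758 mm⁴.
Centroid: ȳ = ΣA·y / ΣA = 85.119 mm.
Transfer each piece to the horizontal centroidal axis using Ī + A·d² with d = y − 85.119:
  rectangular body: d = -25.119 mm → contributes +27 464 553 mm⁴
  semicircular cap: d = 61.407 mm → contributes +24 811 994 mm⁴
Total I = 52 276 548 mm⁴.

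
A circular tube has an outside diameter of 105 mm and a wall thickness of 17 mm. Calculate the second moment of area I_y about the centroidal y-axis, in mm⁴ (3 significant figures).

Decompose the section into non-overlapping parts with the origin at the bottom-left of its bounding rectangle.
Outer circle: ⌀105, A = 8 659 mm², x = 52.5 mm, Ī = 5 966 602 mm⁴.
Bore (subtracted): ⌀71, A = 3959.2 mm², x = 52.5 mm, Ī = 1 247 393 mm⁴.
By symmetry the centroid is at mid-width, x̄ = 52.5 mm.
All pieces are centred on the centroidal y-axis, so I = ΣĪ (holes subtracted) = 4 719 209 mm⁴.

I_y ≈ 4.72 × 10⁶ mm⁴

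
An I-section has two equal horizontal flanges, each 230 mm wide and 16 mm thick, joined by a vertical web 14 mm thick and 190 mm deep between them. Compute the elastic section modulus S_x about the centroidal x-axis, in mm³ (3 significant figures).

Treat the section as a set of non-overlapping primitives; coordinates are from the bounding-box lower-left.
Bottom flange: 230 × 16, A = 3 680 mm², y = 8 mm, Ī = 78 507 mm⁴.
Web: 14 × 190, A = 2 660 mm², y = 111 mm, Ī = 8 002 167 mm⁴.
Top flange: 230 × 16, A = 3 680 mm², y = 214 mm, Ī = 78 507 mm⁴.
By symmetry the centroid is at mid-height, ȳ = 111 mm.
Transfer each piece to the centroidal x-axis using Ī + A·d² with d = y − 111:
  bottom flange: d = -103 mm → contributes +39 119 627 mm⁴
  web: d = 0 mm → contributes +8 002 167 mm⁴
  top flange: d = 103 mm → contributes +39 119 627 mm⁴
Total I = 86 241 420 mm⁴.
Extreme fibre distance c = 111 mm; S = I/c = 776 950 mm³.

S_x ≈ 7.77 × 10⁵ mm³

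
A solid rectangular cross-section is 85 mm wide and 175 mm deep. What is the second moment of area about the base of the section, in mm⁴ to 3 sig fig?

I_base ≈ 1.52 × 10⁸ mm⁴

The section: 85 × 175, A = 14 875 mm², y = 87.5 mm, Ī = 37 962 240 mm⁴.
Transfer it to the base of the section using Ī + A·d² with d = y − 0:
  the section: d = 87.5 mm → contributes +151 848 958 mm⁴
Total I = 151 848 958 mm⁴.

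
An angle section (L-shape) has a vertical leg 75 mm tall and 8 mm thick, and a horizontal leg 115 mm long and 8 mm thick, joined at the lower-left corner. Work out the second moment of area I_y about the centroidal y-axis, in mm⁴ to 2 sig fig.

I_y ≈ 2.0 × 10⁶ mm⁴

Break the section into simple shapes (no overlaps), measuring from the bottom-left corner of the bounding box.
Vertical leg: 8 × 75, A = 600 mm², x = 4 mm, Ī = 3 200 mm⁴.
Horizontal leg (remainder): 107 × 8, A = 856 mm², x = 61.5 mm, Ī = 816 695 mm⁴.
Centroid: x̄ = ΣA·x / ΣA = 37.8 mm.
Transfer each piece to the centroidal y-axis using Ī + A·d² with d = x − 37.8:
  vertical leg: d = -33.8 mm → contributes +688 865 mm⁴
  horizontal leg (remainder): d = 23.7 mm → contributes +1 297 301 mm⁴
Total I = 1 986 166 mm⁴.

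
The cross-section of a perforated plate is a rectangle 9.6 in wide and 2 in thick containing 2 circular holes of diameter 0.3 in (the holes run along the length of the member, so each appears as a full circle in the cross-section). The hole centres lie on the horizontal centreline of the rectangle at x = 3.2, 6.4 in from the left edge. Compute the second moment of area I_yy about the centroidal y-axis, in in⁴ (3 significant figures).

Split into non-overlapping primitives; take the origin at the lower-left of the bounding box.
Plate: 9.6 × 2, A = 19.2 in², x = 4.8 in, Ī = 147.46 in⁴.
Hole 1 (subtracted): ⌀0.3, A = 0.070686 in², x = 3.2 in, Ī = 0.00039761 in⁴.
Hole 2 (subtracted): ⌀0.3, A = 0.070686 in², x = 6.4 in, Ī = 0.00039761 in⁴.
By symmetry the centroid is at mid-width, x̄ = 4.8 in.
Transfer each piece to the centroidal y-axis using Ī + A·d² with d = x − 4.8:
  plate: d = 0 in → contributes +147.46 in⁴
  hole 1: d = -1.6 in → contributes −0.18135 in⁴
  hole 2: d = 1.6 in → contributes −0.18135 in⁴
Total I = 147.09 in⁴.

I_yy ≈ 147 in⁴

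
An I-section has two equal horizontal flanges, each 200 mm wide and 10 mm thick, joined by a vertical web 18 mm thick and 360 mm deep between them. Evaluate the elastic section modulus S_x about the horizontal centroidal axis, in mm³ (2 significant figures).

Break the section into simple shapes (no overlaps), measuring from the bottom-left corner of the bounding box.
Bottom flange: 200 × 10, A = 2 000 mm², y = 5 mm, Ī = 16 667 mm⁴.
Web: 18 × 360, A = 6 480 mm², y = 190 mm, Ī = 69 984 000 mm⁴.
Top flange: 200 × 10, A = 2 000 mm², y = 375 mm, Ī = 16 667 mm⁴.
By symmetry the centroid is at mid-height, ȳ = 190 mm.
Transfer each piece to the horizontal centroidal axis using Ī + A·d² with d = y − 190:
  bottom flange: d = -185 mm → contributes +68 466 667 mm⁴
  web: d = 0 mm → contributes +69 984 000 mm⁴
  top flange: d = 185 mm → contributes +68 466 667 mm⁴
Total I = 206 917 333 mm⁴.
Extreme fibre distance c = 190 mm; S = I/c = 1 089 039 mm³.

S_x ≈ 1.1 × 10⁶ mm³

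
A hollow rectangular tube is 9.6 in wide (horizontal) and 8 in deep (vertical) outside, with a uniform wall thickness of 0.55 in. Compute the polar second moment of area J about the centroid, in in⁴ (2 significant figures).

J ≈ 410 in⁴

Break the section into simple shapes (no overlaps), measuring from the bottom-left corner of the bounding box.
Outer rectangle: 9.6 × 8, A = 76.8 in², y = 4 in, Ī = 409.6 in⁴.
Inner void (subtracted): 8.5 × 6.9, A = 58.65 in², y = 4 in, Ī = 232.7 in⁴.
By symmetry the centroid is at mid-height, ȳ = 4 in.
All pieces are centred on the centroidal x-axis, so I = ΣĪ (holes subtracted) = 176.9 in⁴.
Repeating about the centroidal y-axis gives I_y = 236.7 in⁴.
Polar second moment: J = I_x + I_y = 413.6 in⁴.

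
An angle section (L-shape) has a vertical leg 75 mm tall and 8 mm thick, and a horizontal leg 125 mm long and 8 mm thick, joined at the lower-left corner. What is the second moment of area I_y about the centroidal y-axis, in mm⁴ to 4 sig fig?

Decompose the section into non-overlapping parts with the origin at the bottom-left of its bounding rectangle.
Vertical leg: 8 × 75, A = 600 mm², x = 4 mm, Ī = 3 200 mm⁴.
Horizontal leg (remainder): 117 × 8, A = 936 mm², x = 66.5 mm, Ī = 1 067 742 mm⁴.
Centroid: x̄ = ΣA·x / ΣA = 42.0859 mm.
Transfer each piece to the centroidal y-axis using Ī + A·d² with d = x − 42.0859:
  vertical leg: d = -38.0859 mm → contributes +873 523 mm⁴
  horizontal leg (remainder): d = 24.4141 mm → contributes +1 625 641 mm⁴
Total I = 2 499 165 mm⁴.

I_y ≈ 2.499 × 10⁶ mm⁴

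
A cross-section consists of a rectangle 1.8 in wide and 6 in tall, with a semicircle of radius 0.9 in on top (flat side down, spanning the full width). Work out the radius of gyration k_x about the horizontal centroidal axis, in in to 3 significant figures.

k_x ≈ 1.94 in

Break the section into simple shapes (no overlaps), measuring from the bottom-left corner of the bounding box.
Rectangular body: 1.8 × 6, A = 10.8 in², y = 3 in, Ī = 32.4 in⁴.
Semicircular cap: semicircle r = 0.9, A = 1.2723 in², y = 6.382 in, Ī = 0.072012 in⁴.
Centroid: ȳ = ΣA·y / ΣA = 3.3564 in.
Transfer each piece to the horizontal centroidal axis using Ī + A·d² with d = y − 3.3564:
  rectangular body: d = -0.35644 in → contributes +33.772 in⁴
  semicircular cap: d = 3.0255 in → contributes +11.719 in⁴
Total I = 45.491 in⁴.
Radius of gyration: k = √(I/A) = √(45.491 / 12.072) = 1.9412 in.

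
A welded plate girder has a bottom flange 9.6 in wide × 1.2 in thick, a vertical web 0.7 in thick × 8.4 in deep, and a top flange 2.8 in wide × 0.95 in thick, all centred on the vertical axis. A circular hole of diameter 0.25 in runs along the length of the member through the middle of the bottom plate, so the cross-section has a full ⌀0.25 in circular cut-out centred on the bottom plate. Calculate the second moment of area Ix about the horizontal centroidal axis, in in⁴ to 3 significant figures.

Split into non-overlapping primitives; take the origin at the lower-left of the bounding box.
Bottom plate: 9.6 × 1.2, A = 11.52 in², y = 0.6 in, Ī = 1.3824 in⁴.
Web plate: 0.7 × 8.4, A = 5.88 in², y = 5.4 in, Ī = 34.574 in⁴.
Top plate: 2.8 × 0.95, A = 2.66 in², y = 10.075 in, Ī = 0.20005 in⁴.
Hole (subtracted): ⌀0.25, A = 0.049087 in², y = 0.6 in, Ī = 0.00019175 in⁴.
Centroid: ȳ = ΣA·y / ΣA = 3.2699 in.
Transfer each piece to the horizontal centroidal axis using Ī + A·d² with d = y − 3.2699:
  bottom plate: d = -2.6699 in → contributes +83.502 in⁴
  web plate: d = 2.1301 in → contributes +61.253 in⁴
  top plate: d = 6.8051 in → contributes +123.38 in⁴
  hole: d = -2.6699 in → contributes −0.35011 in⁴
Total I = 267.79 in⁴.

Ix ≈ 268 in⁴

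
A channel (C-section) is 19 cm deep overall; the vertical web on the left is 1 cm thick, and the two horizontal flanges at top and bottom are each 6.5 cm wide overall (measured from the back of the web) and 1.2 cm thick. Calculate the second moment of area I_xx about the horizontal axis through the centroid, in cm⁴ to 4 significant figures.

Decompose the section into non-overlapping parts with the origin at the bottom-left of its bounding rectangle.
Web: 1 × 19, A = 19 cm², y = 9.5 cm, Ī = 571.583 cm⁴.
Top flange (beyond web): 5.5 × 1.2, A = 6.6 cm², y = 18.4 cm, Ī = 0.792 cm⁴.
Bottom flange (beyond web): 5.5 × 1.2, A = 6.6 cm², y = 0.6 cm, Ī = 0.792 cm⁴.
By symmetry the centroid is at mid-height, ȳ = 9.5 cm.
Transfer each piece to the horizontal axis through the centroid using Ī + A·d² with d = y − 9.5:
  web: d = 0 cm → contributes +571.583 cm⁴
  top flange (beyond web): d = 8.9 cm → contributes +523.578 cm⁴
  bottom flange (beyond web): d = -8.9 cm → contributes +523.578 cm⁴
Total I = 1618.74 cm⁴.

I_xx ≈ 1619 cm⁴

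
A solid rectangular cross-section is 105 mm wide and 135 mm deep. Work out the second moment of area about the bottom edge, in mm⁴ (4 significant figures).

The section: 105 × 135, A = 14 175 mm², y = 67.5 mm, Ī = 21 528 281 mm⁴.
Transfer it to a horizontal axis along the bottom face using Ī + A·d² with d = y − 0:
  the section: d = 67.5 mm → contributes +86 113 125 mm⁴
Total I = 86 113 125 mm⁴.

I_base ≈ 8.611 × 10⁷ mm⁴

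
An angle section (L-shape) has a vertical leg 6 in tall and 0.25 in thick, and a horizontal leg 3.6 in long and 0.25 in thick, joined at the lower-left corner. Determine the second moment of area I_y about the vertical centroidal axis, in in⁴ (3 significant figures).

I_y ≈ 2.53 in⁴

Break the section into simple shapes (no overlaps), measuring from the bottom-left corner of the bounding box.
Vertical leg: 0.25 × 6, A = 1.5 in², x = 0.125 in, Ī = 0.0078125 in⁴.
Horizontal leg (remainder): 3.35 × 0.25, A = 0.8375 in², x = 1.925 in, Ī = 0.78324 in⁴.
Centroid: x̄ = ΣA·x / ΣA = 0.76992 in.
Transfer each piece to the vertical centroidal axis using Ī + A·d² with d = x − 0.76992:
  vertical leg: d = -0.64492 in → contributes +0.63169 in⁴
  horizontal leg (remainder): d = 1.1551 in → contributes +1.9006 in⁴
Total I = 2.5323 in⁴.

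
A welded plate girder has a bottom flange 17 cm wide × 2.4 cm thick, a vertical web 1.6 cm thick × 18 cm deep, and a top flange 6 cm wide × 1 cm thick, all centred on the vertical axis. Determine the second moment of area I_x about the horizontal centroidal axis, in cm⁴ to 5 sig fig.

I_x ≈ 3877.7 cm⁴

Decompose the section into non-overlapping parts with the origin at the bottom-left of its bounding rectangle.
Bottom plate: 17 × 2.4, A = 40.8 cm², y = 1.2 cm, Ī = 19.584 cm⁴.
Web plate: 1.6 × 18, A = 28.8 cm², y = 11.4 cm, Ī = 777.6 cm⁴.
Top plate: 6 × 1, A = 6 cm², y = 20.9 cm, Ī = 0.5 cm⁴.
Centroid: ȳ = ΣA·y / ΣA = 6.649206 cm.
Transfer each piece to the horizontal centroidal axis using Ī + A·d² with d = y − 6.649206:
  bottom plate: d = -5.449206 cm → contributes +1231.093 cm⁴
  web plate: d = 4.750794 cm → contributes +1427.617 cm⁴
  top plate: d = 14.25079 cm → contributes +1219.011 cm⁴
Total I = 3877.721 cm⁴.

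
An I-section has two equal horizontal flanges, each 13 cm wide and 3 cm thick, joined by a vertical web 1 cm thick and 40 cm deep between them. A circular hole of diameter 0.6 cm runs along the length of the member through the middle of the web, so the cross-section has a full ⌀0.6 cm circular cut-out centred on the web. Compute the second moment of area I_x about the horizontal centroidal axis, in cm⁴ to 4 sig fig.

Treat the section as a set of non-overlapping primitives; coordinates are from the bounding-box lower-left.
Bottom flange: 13 × 3, A = 39 cm², y = 1.5 cm, Ī = 29.25 cm⁴.
Web: 1 × 40, A = 40 cm², y = 23 cm, Ī = 5333.33 cm⁴.
Top flange: 13 × 3, A = 39 cm², y = 44.5 cm, Ī = 29.25 cm⁴.
Hole (subtracted): ⌀0.6, A = 0.282743 cm², y = 23 cm, Ī = 0.00636173 cm⁴.
By symmetry the centroid is at mid-height, ȳ = 23 cm.
Transfer each piece to the horizontal centroidal axis using Ī + A·d² with d = y − 23:
  bottom flange: d = -21.5 cm → contributes +18 057 cm⁴
  web: d = 0 cm → contributes +5333.33 cm⁴
  top flange: d = 21.5 cm → contributes +18 057 cm⁴
  hole: d = 0 cm → contributes −0.00636173 cm⁴
Total I = 41447.3 cm⁴.

I_x ≈ 4.145 × 10⁴ cm⁴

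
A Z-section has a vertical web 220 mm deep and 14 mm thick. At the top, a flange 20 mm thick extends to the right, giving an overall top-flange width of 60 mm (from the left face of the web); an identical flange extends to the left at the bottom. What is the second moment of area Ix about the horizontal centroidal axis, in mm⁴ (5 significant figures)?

Split into non-overlapping primitives; take the origin at the lower-left of the bounding box.
Web: 14 × 220, A = 3 080 mm², y = 110 mm, Ī = 12 422 667 mm⁴.
Top flange (beyond web): 46 × 20, A = 920 mm², y = 210 mm, Ī = 30666.67 mm⁴.
Bottom flange (beyond web): 46 × 20, A = 920 mm², y = 10 mm, Ī = 30666.67 mm⁴.
Centroid: ȳ = ΣA·y / ΣA = 110 mm.
Transfer each piece to the horizontal centroidal axis using Ī + A·d² with d = y − 110:
  web: d = 0 mm → contributes +12 422 667 mm⁴
  top flange (beyond web): d = 100 mm → contributes +9 230 667 mm⁴
  bottom flange (beyond web): d = -100 mm → contributes +9 230 667 mm⁴
Total I = 30 884 000 mm⁴.

Ix ≈ 3.0884 × 10⁷ mm⁴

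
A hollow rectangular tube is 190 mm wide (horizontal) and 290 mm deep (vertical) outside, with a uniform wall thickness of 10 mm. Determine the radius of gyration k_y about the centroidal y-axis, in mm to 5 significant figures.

Split into non-overlapping primitives; take the origin at the lower-left of the bounding box.
Outer rectangle: 190 × 290, A = 55 100 mm², x = 95 mm, Ī = 165 759 167 mm⁴.
Inner void (subtracted): 170 × 270, A = 45 900 mm², x = 95 mm, Ī = 110 542 500 mm⁴.
By symmetry the centroid is at mid-width, x̄ = 95 mm.
All pieces are centred on the centroidal y-axis, so I = ΣĪ (holes subtracted) = 55 216 667 mm⁴.
Radius of gyration: k = √(I/A) = √(55 216 667 / 9 200) = 77.47136 mm.

k_y ≈ 77.471 mm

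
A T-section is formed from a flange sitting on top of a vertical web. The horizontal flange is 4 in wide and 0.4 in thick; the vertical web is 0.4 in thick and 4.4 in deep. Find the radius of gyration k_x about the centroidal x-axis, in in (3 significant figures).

Split into non-overlapping primitives; take the origin at the lower-left of the bounding box.
Flange: 4 × 0.4, A = 1.6 in², y = 4.6 in, Ī = 0.021333 in⁴.
Web: 0.4 × 4.4, A = 1.76 in², y = 2.2 in, Ī = 2.8395 in⁴.
Centroid: ȳ = ΣA·y / ΣA = 3.3429 in.
Transfer each piece to the centroidal x-axis using Ī + A·d² with d = y − 3.3429:
  flange: d = 1.2571 in → contributes +2.55 in⁴
  web: d = -1.1429 in → contributes +5.1382 in⁴
Total I = 7.6882 in⁴.
Radius of gyration: k = √(I/A) = √(7.6882 / 3.36) = 1.5127 in.

k_x ≈ 1.51 in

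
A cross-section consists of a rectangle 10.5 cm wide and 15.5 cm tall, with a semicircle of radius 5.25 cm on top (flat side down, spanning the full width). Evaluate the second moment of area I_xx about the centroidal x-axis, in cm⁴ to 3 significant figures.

Decompose the section into non-overlapping parts with the origin at the bottom-left of its bounding rectangle.
Rectangular body: 10.5 × 15.5, A = 162.75 cm², y = 7.75 cm, Ī = 3258.4 cm⁴.
Semicircular cap: semicircle r = 5.25, A = 43.295 cm², y = 17.728 cm, Ī = 83.381 cm⁴.
Centroid: ȳ = ΣA·y / ΣA = 9.8467 cm.
Transfer each piece to the centroidal x-axis using Ī + A·d² with d = y − 9.8467:
  rectangular body: d = -2.0967 cm → contributes +3973.8 cm⁴
  semicircular cap: d = 7.8815 cm → contributes +2772.8 cm⁴
Total I = 6746.6 cm⁴.

I_xx ≈ 6750 cm⁴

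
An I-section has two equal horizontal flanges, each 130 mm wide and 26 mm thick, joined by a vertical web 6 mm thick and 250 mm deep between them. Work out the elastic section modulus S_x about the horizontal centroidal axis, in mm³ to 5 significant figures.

Decompose the section into non-overlapping parts with the origin at the bottom-left of its bounding rectangle.
Bottom flange: 130 × 26, A = 3 380 mm², y = 13 mm, Ī = 190406.7 mm⁴.
Web: 6 × 250, A = 1 500 mm², y = 151 mm, Ī = 7 812 500 mm⁴.
Top flange: 130 × 26, A = 3 380 mm², y = 289 mm, Ī = 190406.7 mm⁴.
By symmetry the centroid is at mid-height, ȳ = 151 mm.
Transfer each piece to the horizontal centroidal axis using Ī + A·d² with d = y − 151:
  bottom flange: d = -138 mm → contributes +64 559 127 mm⁴
  web: d = 0 mm → contributes +7 812 500 mm⁴
  top flange: d = 138 mm → contributes +64 559 127 mm⁴
Total I = 136 930 753 mm⁴.
Extreme fibre distance c = 151 mm; S = I/c = 906826.2 mm³.

S_x ≈ 9.0683 × 10⁵ mm³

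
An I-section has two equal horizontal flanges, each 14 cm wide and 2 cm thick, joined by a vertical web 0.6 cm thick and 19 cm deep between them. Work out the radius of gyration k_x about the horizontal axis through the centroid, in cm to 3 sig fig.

k_x ≈ 9.85 cm

Break the section into simple shapes (no overlaps), measuring from the bottom-left corner of the bounding box.
Bottom flange: 14 × 2, A = 28 cm², y = 1 cm, Ī = 9.3333 cm⁴.
Web: 0.6 × 19, A = 11.4 cm², y = 11.5 cm, Ī = 342.95 cm⁴.
Top flange: 14 × 2, A = 28 cm², y = 22 cm, Ī = 9.3333 cm⁴.
By symmetry the centroid is at mid-height, ȳ = 11.5 cm.
Transfer each piece to the horizontal axis through the centroid using Ī + A·d² with d = y − 11.5:
  bottom flange: d = -10.5 cm → contributes +3096.3 cm⁴
  web: d = 0 cm → contributes +342.95 cm⁴
  top flange: d = 10.5 cm → contributes +3096.3 cm⁴
Total I = 6535.6 cm⁴.
Radius of gyration: k = √(I/A) = √(6535.6 / 67.4) = 9.8472 cm.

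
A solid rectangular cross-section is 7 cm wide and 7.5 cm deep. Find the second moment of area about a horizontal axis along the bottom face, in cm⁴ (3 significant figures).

I_base ≈ 984 cm⁴

The section: 7 × 7.5, A = 52.5 cm², y = 3.75 cm, Ī = 246.09 cm⁴.
Transfer it to a horizontal axis along the bottom face using Ī + A·d² with d = y − 0:
  the section: d = 3.75 cm → contributes +984.38 cm⁴
Total I = 984.38 cm⁴.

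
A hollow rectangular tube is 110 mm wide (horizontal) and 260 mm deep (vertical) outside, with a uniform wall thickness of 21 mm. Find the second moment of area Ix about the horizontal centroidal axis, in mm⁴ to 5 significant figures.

Treat the section as a set of non-overlapping primitives; coordinates are from the bounding-box lower-left.
Outer rectangle: 110 × 260, A = 28 600 mm², y = 130 mm, Ī = 161 113 333 mm⁴.
Inner void (subtracted): 68 × 218, A = 14 824 mm², y = 130 mm, Ī = 58 707 981 mm⁴.
By symmetry the centroid is at mid-height, ȳ = 130 mm.
All pieces are centred on the horizontal centroidal axis, so I = ΣĪ (holes subtracted) = 102 405 352 mm⁴.

Ix ≈ 1.0241 × 10⁸ mm⁴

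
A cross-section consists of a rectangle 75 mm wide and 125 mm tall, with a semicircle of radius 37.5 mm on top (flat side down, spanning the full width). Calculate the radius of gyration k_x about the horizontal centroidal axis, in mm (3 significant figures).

Break the section into simple shapes (no overlaps), measuring from the bottom-left corner of the bounding box.
Rectangular body: 75 × 125, A = 9 375 mm², y = 62.5 mm, Ī = 12 207 031 mm⁴.
Semicircular cap: semicircle r = 37.5, A = 2208.9 mm², y = 140.92 mm, Ī = 217 049 mm⁴.
Centroid: ȳ = ΣA·y / ΣA = 77.453 mm.
Transfer each piece to the horizontal centroidal axis using Ī + A·d² with d = y − 77.453:
  rectangular body: d = -14.953 mm → contributes +14 303 208 mm⁴
  semicircular cap: d = 63.462 mm → contributes +9 113 498 mm⁴
Total I = 23 416 706 mm⁴.
Radius of gyration: k = √(I/A) = √(23 416 706 / 11 584) = 44.961 mm.

k_x ≈ 45.0 mm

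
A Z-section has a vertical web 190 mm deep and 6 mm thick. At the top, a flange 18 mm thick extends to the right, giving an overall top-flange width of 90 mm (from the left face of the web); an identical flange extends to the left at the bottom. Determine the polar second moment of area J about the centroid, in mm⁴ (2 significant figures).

J ≈ 3.4 × 10⁷ mm⁴

Decompose the section into non-overlapping parts with the origin at the bottom-left of its bounding rectangle.
Web: 6 × 190, A = 1 140 mm², y = 95 mm, Ī = 3 429 500 mm⁴.
Top flange (beyond web): 84 × 18, A = 1 512 mm², y = 181 mm, Ī = 40 824 mm⁴.
Bottom flange (beyond web): 84 × 18, A = 1 512 mm², y = 9 mm, Ī = 40 824 mm⁴.
Centroid: ȳ = ΣA·y / ΣA = 95 mm.
Transfer each piece to the centroidal x-axis using Ī + A·d² with d = y − 95:
  web: d = 0 mm → contributes +3 429 500 mm⁴
  top flange (beyond web): d = 86 mm → contributes +11 223 576 mm⁴
  bottom flange (beyond web): d = -86 mm → contributes +11 223 576 mm⁴
Total I = 25 876 652 mm⁴.
For the y-axis: x̄ = 87 mm.
Repeating about the centroidal y-axis gives I_y = 7 905 132 mm⁴.
Polar second moment: J = I_x + I_y = 33 781 784 mm⁴.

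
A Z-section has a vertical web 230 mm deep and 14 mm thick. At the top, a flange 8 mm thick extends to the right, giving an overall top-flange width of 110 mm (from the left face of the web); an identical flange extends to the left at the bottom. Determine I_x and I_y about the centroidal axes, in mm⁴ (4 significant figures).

I_x ≈ 3.313 × 10⁷ mm⁴, I_y ≈ 5.879 × 10⁶ mm⁴

Break the section into simple shapes (no overlaps), measuring from the bottom-left corner of the bounding box.
Web: 14 × 230, A = 3 220 mm², y = 115 mm, Ī = 14 194 833 mm⁴.
Top flange (beyond web): 96 × 8, A = 768 mm², y = 226 mm, Ī = 4 096 mm⁴.
Bottom flange (beyond web): 96 × 8, A = 768 mm², y = 4 mm, Ī = 4 096 mm⁴.
Centroid: ȳ = ΣA·y / ΣA = 115 mm.
Transfer each piece to the centroidal x-axis using Ī + A·d² with d = y − 115:
  web: d = 0 mm → contributes +14 194 833 mm⁴
  top flange (beyond web): d = 111 mm → contributes +9 466 624 mm⁴
  bottom flange (beyond web): d = -111 mm → contributes +9 466 624 mm⁴
Total I = 33 128 081 mm⁴.
For the y-axis: x̄ = 103 mm.
Repeating about the centroidal y-axis gives I_y = 5 878 641 mm⁴.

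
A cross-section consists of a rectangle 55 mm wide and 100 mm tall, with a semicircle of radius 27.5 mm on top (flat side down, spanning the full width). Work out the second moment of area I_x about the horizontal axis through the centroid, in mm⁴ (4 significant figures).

Break the section into simple shapes (no overlaps), measuring from the bottom-left corner of the bounding box.
Rectangular body: 55 × 100, A = 5 500 mm², y = 50 mm, Ī = 4 583 333 mm⁴.
Semicircular cap: semicircle r = 27.5, A = 1187.91 mm², y = 111.671 mm, Ī = 62771.5 mm⁴.
Centroid: ȳ = ΣA·y / ΣA = 60.9541 mm.
Transfer each piece to the horizontal axis through the centroid using Ī + A·d² with d = y − 60.9541:
  rectangular body: d = -10.9541 mm → contributes +5 243 295 mm⁴
  semicircular cap: d = 50.7172 mm → contributes +3 118 370 mm⁴
Total I = 8 361 665 mm⁴.

I_x ≈ 8.362 × 10⁶ mm⁴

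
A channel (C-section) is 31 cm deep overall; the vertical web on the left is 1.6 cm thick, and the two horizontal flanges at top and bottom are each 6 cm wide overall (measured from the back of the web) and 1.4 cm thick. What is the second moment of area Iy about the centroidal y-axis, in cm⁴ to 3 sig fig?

Break the section into simple shapes (no overlaps), measuring from the bottom-left corner of the bounding box.
Web: 1.6 × 31, A = 49.6 cm², x = 0.8 cm, Ī = 10.581 cm⁴.
Top flange (beyond web): 4.4 × 1.4, A = 6.16 cm², x = 3.8 cm, Ī = 9.9381 cm⁴.
Bottom flange (beyond web): 4.4 × 1.4, A = 6.16 cm², x = 3.8 cm, Ī = 9.9381 cm⁴.
Centroid: x̄ = ΣA·x / ΣA = 1.3969 cm.
Transfer each piece to the centroidal y-axis using Ī + A·d² with d = x − 1.3969:
  web: d = -0.5969 cm → contributes +28.253 cm⁴
  top flange (beyond web): d = 2.4031 cm → contributes +45.511 cm⁴
  bottom flange (beyond web): d = 2.4031 cm → contributes +45.511 cm⁴
Total I = 119.28 cm⁴.

Iy ≈ 119 cm⁴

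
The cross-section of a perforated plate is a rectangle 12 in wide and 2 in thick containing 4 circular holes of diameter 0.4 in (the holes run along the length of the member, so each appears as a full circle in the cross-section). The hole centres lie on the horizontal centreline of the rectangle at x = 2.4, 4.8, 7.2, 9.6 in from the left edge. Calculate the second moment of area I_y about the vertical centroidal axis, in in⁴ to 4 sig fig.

Split into non-overlapping primitives; take the origin at the lower-left of the bounding box.
Plate: 12 × 2, A = 24 in², x = 6 in, Ī = 288 in⁴.
Hole 1 (subtracted): ⌀0.4, A = 0.125664 in², x = 2.4 in, Ī = 0.00125664 in⁴.
Hole 2 (subtracted): ⌀0.4, A = 0.125664 in², x = 4.8 in, Ī = 0.00125664 in⁴.
Hole 3 (subtracted): ⌀0.4, A = 0.125664 in², x = 7.2 in, Ī = 0.00125664 in⁴.
Hole 4 (subtracted): ⌀0.4, A = 0.125664 in², x = 9.6 in, Ī = 0.00125664 in⁴.
By symmetry the centroid is at mid-width, x̄ = 6 in.
Transfer each piece to the vertical centroidal axis using Ī + A·d² with d = x − 6:
  plate: d = 0 in → contributes +288 in⁴
  hole 1: d = -3.6 in → contributes −1.62986 in⁴
  hole 2: d = -1.2 in → contributes −0.182212 in⁴
  hole 3: d = 1.2 in → contributes −0.182212 in⁴
  hole 4: d = 3.6 in → contributes −1.62986 in⁴
Total I = 284.376 in⁴.

I_y ≈ 284.4 in⁴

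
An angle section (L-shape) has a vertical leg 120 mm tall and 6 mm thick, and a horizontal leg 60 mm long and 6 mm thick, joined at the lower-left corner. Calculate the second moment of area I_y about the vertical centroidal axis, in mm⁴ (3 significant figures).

I_y ≈ 2.82 × 10⁵ mm⁴

Break the section into simple shapes (no overlaps), measuring from the bottom-left corner of the bounding box.
Vertical leg: 6 × 120, A = 720 mm², x = 3 mm, Ī = 2 160 mm⁴.
Horizontal leg (remainder): 54 × 6, A = 324 mm², x = 33 mm, Ī = 78 732 mm⁴.
Centroid: x̄ = ΣA·x / ΣA = 12.31 mm.
Transfer each piece to the vertical centroidal axis using Ī + A·d² with d = x − 12.31:
  vertical leg: d = -9.3103 mm → contributes +64 571 mm⁴
  horizontal leg (remainder): d = 20.69 mm → contributes +217 424 mm⁴
Total I = 281 995 mm⁴.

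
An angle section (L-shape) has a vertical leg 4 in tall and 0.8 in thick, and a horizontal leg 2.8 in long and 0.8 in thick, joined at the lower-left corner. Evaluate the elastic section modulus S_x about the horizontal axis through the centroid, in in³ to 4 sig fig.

S_x ≈ 2.796 in³

Split into non-overlapping primitives; take the origin at the lower-left of the bounding box.
Vertical leg: 0.8 × 4, A = 3.2 in², y = 2 in, Ī = 4.26667 in⁴.
Horizontal leg (remainder): 2 × 0.8, A = 1.6 in², y = 0.4 in, Ī = 0.0853333 in⁴.
Centroid: ȳ = ΣA·y / ΣA = 1.46667 in.
Transfer each piece to the horizontal axis through the centroid using Ī + A·d² with d = y − 1.46667:
  vertical leg: d = 0.533333 in → contributes +5.17689 in⁴
  horizontal leg (remainder): d = -1.06667 in → contributes +1.90578 in⁴
Total I = 7.08267 in⁴.
Extreme fibre distance c = 2.53333 in; S = I/c = 2.79579 in³.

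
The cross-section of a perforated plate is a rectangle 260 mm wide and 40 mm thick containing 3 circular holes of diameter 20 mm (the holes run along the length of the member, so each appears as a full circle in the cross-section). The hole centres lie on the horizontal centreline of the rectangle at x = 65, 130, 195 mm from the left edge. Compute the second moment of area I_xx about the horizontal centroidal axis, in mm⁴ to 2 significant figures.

Decompose the section into non-overlapping parts with the origin at the bottom-left of its bounding rectangle.
Plate: 260 × 40, A = 10 400 mm², y = 20 mm, Ī = 1 386 667 mm⁴.
Hole 1 (subtracted): ⌀20, A = 314.2 mm², y = 20 mm, Ī = 7 854 mm⁴.
Hole 2 (subtracted): ⌀20, A = 314.2 mm², y = 20 mm, Ī = 7 854 mm⁴.
Hole 3 (subtracted): ⌀20, A = 314.2 mm², y = 20 mm, Ī = 7 854 mm⁴.
By symmetry the centroid is at mid-height, ȳ = 20 mm.
All pieces are centred on the horizontal centroidal axis, so I = ΣĪ (holes subtracted) = 1 363 105 mm⁴.

I_xx ≈ 1.4 × 10⁶ mm⁴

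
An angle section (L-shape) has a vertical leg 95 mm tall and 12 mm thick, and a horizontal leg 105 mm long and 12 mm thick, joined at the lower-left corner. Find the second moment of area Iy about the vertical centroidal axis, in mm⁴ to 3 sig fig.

Iy ≈ 2.37 × 10⁶ mm⁴

Decompose the section into non-overlapping parts with the origin at the bottom-left of its bounding rectangle.
Vertical leg: 12 × 95, A = 1 140 mm², x = 6 mm, Ī = 13 680 mm⁴.
Horizontal leg (remainder): 93 × 12, A = 1 116 mm², x = 58.5 mm, Ī = 804 357 mm⁴.
Centroid: x̄ = ΣA·x / ΣA = 31.971 mm.
Transfer each piece to the vertical centroidal axis using Ī + A·d² with d = x − 31.971:
  vertical leg: d = -25.971 mm → contributes +782 587 mm⁴
  horizontal leg (remainder): d = 26.529 mm → contributes +1 589 799 mm⁴
Total I = 2 372 386 mm⁴.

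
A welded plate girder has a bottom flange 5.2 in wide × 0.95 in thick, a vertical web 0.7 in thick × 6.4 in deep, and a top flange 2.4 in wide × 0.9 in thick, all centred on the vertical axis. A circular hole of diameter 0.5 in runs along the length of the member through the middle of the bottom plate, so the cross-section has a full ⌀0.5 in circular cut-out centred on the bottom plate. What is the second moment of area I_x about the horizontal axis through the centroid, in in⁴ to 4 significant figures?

Treat the section as a set of non-overlapping primitives; coordinates are from the bounding-box lower-left.
Bottom plate: 5.2 × 0.95, A = 4.94 in², y = 0.475 in, Ī = 0.371529 in⁴.
Web plate: 0.7 × 6.4, A = 4.48 in², y = 4.15 in, Ī = 15.2917 in⁴.
Top plate: 2.4 × 0.9, A = 2.16 in², y = 7.8 in, Ī = 0.1458 in⁴.
Hole (subtracted): ⌀0.5, A = 0.19635 in², y = 0.475 in, Ī = 0.00306796 in⁴.
Centroid: ȳ = ΣA·y / ΣA = 3.31117 in.
Transfer each piece to the horizontal axis through the centroid using Ī + A·d² with d = y − 3.31117:
  bottom plate: d = -2.83617 in → contributes +40.1083 in⁴
  web plate: d = 0.838827 in → contributes +18.444 in⁴
  top plate: d = 4.48883 in → contributes +43.6689 in⁴
  hole: d = -2.83617 in → contributes −1.58248 in⁴
Total I = 100.639 in⁴.

I_x ≈ 100.6 in⁴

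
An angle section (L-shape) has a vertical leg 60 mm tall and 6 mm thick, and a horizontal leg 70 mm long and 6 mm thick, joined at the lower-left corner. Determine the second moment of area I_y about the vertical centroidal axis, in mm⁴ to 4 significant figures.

I_y ≈ 3.598 × 10⁵ mm⁴

Decompose the section into non-overlapping parts with the origin at the bottom-left of its bounding rectangle.
Vertical leg: 6 × 60, A = 360 mm², x = 3 mm, Ī = 1 080 mm⁴.
Horizontal leg (remainder): 64 × 6, A = 384 mm², x = 38 mm, Ī = 131 072 mm⁴.
Centroid: x̄ = ΣA·x / ΣA = 21.0645 mm.
Transfer each piece to the vertical centroidal axis using Ī + A·d² with d = x − 21.0645:
  vertical leg: d = -18.0645 mm → contributes +118 558 mm⁴
  horizontal leg (remainder): d = 16.9355 mm → contributes +241 207 mm⁴
Total I = 359 765 mm⁴.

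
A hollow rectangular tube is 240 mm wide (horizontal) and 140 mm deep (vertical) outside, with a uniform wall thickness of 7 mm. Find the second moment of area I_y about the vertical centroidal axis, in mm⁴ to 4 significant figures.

Decompose the section into non-overlapping parts with the origin at the bottom-left of its bounding rectangle.
Outer rectangle: 240 × 140, A = 33 600 mm², x = 120 mm, Ī = 161 280 000 mm⁴.
Inner void (subtracted): 226 × 126, A = 28 476 mm², x = 120 mm, Ī = 121 203 348 mm⁴.
By symmetry the centroid is at mid-width, x̄ = 120 mm.
All pieces are centred on the vertical centroidal axis, so I = ΣĪ (holes subtracted) = 40 076 652 mm⁴.

I_y ≈ 4.008 × 10⁷ mm⁴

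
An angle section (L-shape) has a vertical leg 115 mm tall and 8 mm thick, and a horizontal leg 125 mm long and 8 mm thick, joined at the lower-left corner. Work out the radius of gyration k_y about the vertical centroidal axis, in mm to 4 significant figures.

k_y ≈ 39.43 mm

Break the section into simple shapes (no overlaps), measuring from the bottom-left corner of the bounding box.
Vertical leg: 8 × 115, A = 920 mm², x = 4 mm, Ī = 4906.67 mm⁴.
Horizontal leg (remainder): 117 × 8, A = 936 mm², x = 66.5 mm, Ī = 1 067 742 mm⁴.
Centroid: x̄ = ΣA·x / ΣA = 35.5194 mm.
Transfer each piece to the vertical centroidal axis using Ī + A·d² with d = x − 35.5194:
  vertical leg: d = -31.5194 mm → contributes +918 901 mm⁴
  horizontal leg (remainder): d = 30.9806 mm → contributes +1 966 113 mm⁴
Total I = 2 885 014 mm⁴.
Radius of gyration: k = √(I/A) = √(2 885 014 / 1 856) = 39.4262 mm.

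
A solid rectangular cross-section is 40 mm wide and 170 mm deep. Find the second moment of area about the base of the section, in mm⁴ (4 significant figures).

I_base ≈ 6.551 × 10⁷ mm⁴

The section: 40 × 170, A = 6 800 mm², y = 85 mm, Ī = 16 376 667 mm⁴.
Transfer it to the base of the section using Ī + A·d² with d = y − 0:
  the section: d = 85 mm → contributes +65 506 667 mm⁴
Total I = 65 506 667 mm⁴.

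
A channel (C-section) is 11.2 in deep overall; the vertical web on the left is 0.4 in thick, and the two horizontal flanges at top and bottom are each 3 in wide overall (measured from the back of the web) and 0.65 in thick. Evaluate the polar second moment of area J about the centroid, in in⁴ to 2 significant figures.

Treat the section as a set of non-overlapping primitives; coordinates are from the bounding-box lower-left.
Web: 0.4 × 11.2, A = 4.48 in², y = 5.6 in, Ī = 46.83 in⁴.
Top flange (beyond web): 2.6 × 0.65, A = 1.69 in², y = 10.88 in, Ī = 0.0595 in⁴.
Bottom flange (beyond web): 2.6 × 0.65, A = 1.69 in², y = 0.325 in, Ī = 0.0595 in⁴.
By symmetry the centroid is at mid-height, ȳ = 5.6 in.
Transfer each piece to the centroidal x-axis using Ī + A·d² with d = y − 5.6:
  web: d = 0 in → contributes +46.83 in⁴
  top flange (beyond web): d = 5.275 in → contributes +47.08 in⁴
  bottom flange (beyond web): d = -5.275 in → contributes +47.08 in⁴
Total I = 141 in⁴.
For the y-axis: x̄ = 0.845 in.
Repeating about the centroidal y-axis gives I_y = 6.298 in⁴.
Polar second moment: J = I_x + I_y = 147.3 in⁴.

J ≈ 150 in⁴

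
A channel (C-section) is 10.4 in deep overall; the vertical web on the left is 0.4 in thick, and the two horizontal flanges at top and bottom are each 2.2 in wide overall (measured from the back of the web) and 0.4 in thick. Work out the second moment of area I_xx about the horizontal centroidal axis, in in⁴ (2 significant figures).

I_xx ≈ 74 in⁴

Split into non-overlapping primitives; take the origin at the lower-left of the bounding box.
Web: 0.4 × 10.4, A = 4.16 in², y = 5.2 in, Ī = 37.5 in⁴.
Top flange (beyond web): 1.8 × 0.4, A = 0.72 in², y = 10.2 in, Ī = 0.0096 in⁴.
Bottom flange (beyond web): 1.8 × 0.4, A = 0.72 in², y = 0.2 in, Ī = 0.0096 in⁴.
By symmetry the centroid is at mid-height, ȳ = 5.2 in.
Transfer each piece to the horizontal centroidal axis using Ī + A·d² with d = y − 5.2:
  web: d = 0 in → contributes +37.5 in⁴
  top flange (beyond web): d = 5 in → contributes +18.01 in⁴
  bottom flange (beyond web): d = -5 in → contributes +18.01 in⁴
Total I = 73.51 in⁴.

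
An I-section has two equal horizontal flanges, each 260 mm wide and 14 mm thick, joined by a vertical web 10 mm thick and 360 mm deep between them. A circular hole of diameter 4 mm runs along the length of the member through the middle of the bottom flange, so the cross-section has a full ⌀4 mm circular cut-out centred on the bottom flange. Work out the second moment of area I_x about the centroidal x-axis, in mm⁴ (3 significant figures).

I_x ≈ 2.93 × 10⁸ mm⁴

Decompose the section into non-overlapping parts with the origin at the bottom-left of its bounding rectangle.
Bottom flange: 260 × 14, A = 3 640 mm², y = 7 mm, Ī = 59 453 mm⁴.
Web: 10 × 360, A = 3 600 mm², y = 194 mm, Ī = 38 880 000 mm⁴.
Top flange: 260 × 14, A = 3 640 mm², y = 381 mm, Ī = 59 453 mm⁴.
Hole (subtracted): ⌀4, A = 12.566 mm², y = 7 mm, Ī = 12.566 mm⁴.
Centroid: ȳ = ΣA·y / ΣA = 194.22 mm.
Transfer each piece to the centroidal x-axis using Ī + A·d² with d = y − 194.22:
  bottom flange: d = -187.22 mm → contributes +127 641 156 mm⁴
  web: d = -0.21623 mm → contributes +38 880 168 mm⁴
  top flange: d = 186.78 mm → contributes +127 052 411 mm⁴
  hole: d = -187.22 mm → contributes −440 463 mm⁴
Total I = 293 133 273 mm⁴.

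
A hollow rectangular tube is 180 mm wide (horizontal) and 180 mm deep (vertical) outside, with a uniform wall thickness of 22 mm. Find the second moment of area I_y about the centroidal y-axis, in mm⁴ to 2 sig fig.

Split into non-overlapping primitives; take the origin at the lower-left of the bounding box.
Outer rectangle: 180 × 180, A = 32 400 mm², x = 90 mm, Ī = 87 480 000 mm⁴.
Inner void (subtracted): 136 × 136, A = 18 496 mm², x = 90 mm, Ī = 28 508 501 mm⁴.
By symmetry the centroid is at mid-width, x̄ = 90 mm.
All pieces are centred on the centroidal y-axis, so I = ΣĪ (holes subtracted) = 58 971 499 mm⁴.

I_y ≈ 5.9 × 10⁷ mm⁴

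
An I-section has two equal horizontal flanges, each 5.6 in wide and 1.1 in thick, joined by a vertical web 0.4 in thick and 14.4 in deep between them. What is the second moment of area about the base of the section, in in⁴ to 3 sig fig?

I_base ≈ 2090 in⁴

Treat the section as a set of non-overlapping primitives; coordinates are from the bounding-box lower-left.
Bottom flange: 5.6 × 1.1, A = 6.16 in², y = 0.55 in, Ī = 0.62113 in⁴.
Web: 0.4 × 14.4, A = 5.76 in², y = 8.3 in, Ī = 99.533 in⁴.
Top flange: 5.6 × 1.1, A = 6.16 in², y = 16.05 in, Ī = 0.62113 in⁴.
Transfer each piece to the base of the section using Ī + A·d² with d = y − 0:
  bottom flange: d = 0.55 in → contributes +2.4845 in⁴
  web: d = 8.3 in → contributes +496.34 in⁴
  top flange: d = 16.05 in → contributes +1587.5 in⁴
Total I = 2086.3 in⁴.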